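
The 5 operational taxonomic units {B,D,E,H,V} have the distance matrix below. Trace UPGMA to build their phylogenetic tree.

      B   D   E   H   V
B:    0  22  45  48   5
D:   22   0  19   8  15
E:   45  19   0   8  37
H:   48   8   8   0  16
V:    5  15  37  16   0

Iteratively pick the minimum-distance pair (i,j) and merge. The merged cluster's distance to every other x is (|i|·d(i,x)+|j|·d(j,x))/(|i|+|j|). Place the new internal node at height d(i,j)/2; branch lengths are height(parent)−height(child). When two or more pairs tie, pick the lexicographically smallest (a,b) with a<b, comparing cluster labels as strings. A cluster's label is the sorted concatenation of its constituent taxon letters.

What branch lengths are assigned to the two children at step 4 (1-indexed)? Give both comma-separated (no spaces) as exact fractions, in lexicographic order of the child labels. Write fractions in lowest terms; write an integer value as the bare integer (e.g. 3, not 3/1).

51/4,17/2

step 1: merge (B,V) at d=5; branch lengths B→5/2, V→5/2; new cluster BV
  updated: d(BV,D)=37/2, d(BV,E)=41, d(BV,H)=32
step 2: merge (D,H) at d=8; branch lengths D→4, H→4; new cluster DH
  updated: d(BV,DH)=101/4, d(DH,E)=27/2
step 3: merge (DH,E) at d=27/2; branch lengths DH→11/4, E→27/4; new cluster DEH
  updated: d(BV,DEH)=61/2
step 4: merge (BV,DEH) at d=61/2; branch lengths BV→51/4, DEH→17/2; new cluster BDEHV
final tree: ((B:5/2,V:5/2):51/4,((D:4,H:4):11/4,E:27/4):17/2)
total length: 175/4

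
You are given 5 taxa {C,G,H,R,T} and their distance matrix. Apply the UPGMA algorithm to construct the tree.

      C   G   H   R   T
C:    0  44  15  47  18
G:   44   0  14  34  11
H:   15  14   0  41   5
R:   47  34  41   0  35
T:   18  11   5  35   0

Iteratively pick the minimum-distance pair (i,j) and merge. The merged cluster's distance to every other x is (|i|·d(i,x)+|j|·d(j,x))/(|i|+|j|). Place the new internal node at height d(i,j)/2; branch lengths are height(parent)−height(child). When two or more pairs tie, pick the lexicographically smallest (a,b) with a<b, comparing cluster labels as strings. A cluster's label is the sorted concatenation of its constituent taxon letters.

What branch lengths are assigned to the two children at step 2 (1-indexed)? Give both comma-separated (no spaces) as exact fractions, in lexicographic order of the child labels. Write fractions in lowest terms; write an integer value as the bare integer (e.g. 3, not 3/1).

25/4,15/4

1. join H+T (d=5) ⇒ HT; edges |H|=5/2, |T|=5/2
  updated: d(C,HT)=33/2, d(G,HT)=25/2, d(HT,R)=38
2. join G+HT (d=25/2) ⇒ GHT; edges |G|=25/4, |HT|=15/4
  updated: d(C,GHT)=77/3, d(GHT,R)=110/3
3. join C+GHT (d=77/3) ⇒ CGHT; edges |C|=77/6, |GHT|=79/12
  updated: d(CGHT,R)=157/4
4. join CGHT+R (d=157/4) ⇒ CGHRT; edges |CGHT|=163/24, |R|=157/8
final tree: ((C:77/6,(G:25/4,(H:5/2,T:5/2):15/4):79/12):163/24,R:157/8)
total length: 365/6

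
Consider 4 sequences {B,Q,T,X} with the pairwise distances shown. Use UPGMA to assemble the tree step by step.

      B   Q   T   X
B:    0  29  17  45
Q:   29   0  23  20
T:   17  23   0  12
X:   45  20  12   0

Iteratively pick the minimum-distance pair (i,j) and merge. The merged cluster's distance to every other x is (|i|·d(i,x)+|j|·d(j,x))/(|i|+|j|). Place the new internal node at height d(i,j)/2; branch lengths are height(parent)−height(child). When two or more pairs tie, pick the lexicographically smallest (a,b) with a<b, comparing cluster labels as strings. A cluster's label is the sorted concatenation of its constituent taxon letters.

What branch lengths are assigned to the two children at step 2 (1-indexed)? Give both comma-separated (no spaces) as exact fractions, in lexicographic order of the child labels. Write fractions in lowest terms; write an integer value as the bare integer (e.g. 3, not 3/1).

step 1: merge (T,X) at d=12; branch lengths T→6, X→6; new cluster TX
  updated: d(B,TX)=31, d(Q,TX)=43/2
step 2: merge (Q,TX) at d=43/2; branch lengths Q→43/4, TX→19/4; new cluster QTX
  updated: d(B,QTX)=91/3
step 3: merge (B,QTX) at d=91/3; branch lengths B→91/6, QTX→53/12; new cluster BQTX
final tree: (B:91/6,(Q:43/4,(T:6,X:6):19/4):53/12)
total length: 565/12

43/4,19/4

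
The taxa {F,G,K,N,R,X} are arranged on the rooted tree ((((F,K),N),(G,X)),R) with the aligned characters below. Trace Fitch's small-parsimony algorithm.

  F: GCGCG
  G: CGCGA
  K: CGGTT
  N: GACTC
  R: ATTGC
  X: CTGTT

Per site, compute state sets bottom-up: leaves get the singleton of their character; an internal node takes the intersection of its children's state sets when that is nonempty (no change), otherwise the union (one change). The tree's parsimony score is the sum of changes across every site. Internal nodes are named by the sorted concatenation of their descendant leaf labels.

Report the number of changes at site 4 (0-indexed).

4

[col 0] FK: children F:{G}, K:{C} ∪→ {C,G}; cost 1
[col 0] FKN: children FK:{C,G}, N:{G} ∩→ {G}; cost 0
[col 0] GX: children G:{C}, X:{C} ∩→ {C}; cost 0
[col 0] FGKNX: children FKN:{G}, GX:{C} ∪→ {C,G}; cost 1
[col 0] FGKNRX: children FGKNX:{C,G}, R:{A} ∪→ {A,C,G}; cost 1
[col 1] FK: children F:{C}, K:{G} ∪→ {C,G}; cost 1
[col 1] FKN: children FK:{C,G}, N:{A} ∪→ {A,C,G}; cost 1
[col 1] GX: children G:{G}, X:{T} ∪→ {G,T}; cost 1
[col 1] FGKNX: children FKN:{A,C,G}, GX:{G,T} ∩→ {G}; cost 0
[col 1] FGKNRX: children FGKNX:{G}, R:{T} ∪→ {G,T}; cost 1
[col 2] FK: children F:{G}, K:{G} ∩→ {G}; cost 0
[col 2] FKN: children FK:{G}, N:{C} ∪→ {C,G}; cost 1
[col 2] GX: children G:{C}, X:{G} ∪→ {C,G}; cost 1
[col 2] FGKNX: children FKN:{C,G}, GX:{C,G} ∩→ {C,G}; cost 0
[col 2] FGKNRX: children FGKNX:{C,G}, R:{T} ∪→ {C,G,T}; cost 1
[col 3] FK: children F:{C}, K:{T} ∪→ {C,T}; cost 1
[col 3] FKN: children FK:{C,T}, N:{T} ∩→ {T}; cost 0
[col 3] GX: children G:{G}, X:{T} ∪→ {G,T}; cost 1
[col 3] FGKNX: children FKN:{T}, GX:{G,T} ∩→ {T}; cost 0
[col 3] FGKNRX: children FGKNX:{T}, R:{G} ∪→ {G,T}; cost 1
[col 4] FK: children F:{G}, K:{T} ∪→ {G,T}; cost 1
[col 4] FKN: children FK:{G,T}, N:{C} ∪→ {C,G,T}; cost 1
[col 4] GX: children G:{A}, X:{T} ∪→ {A,T}; cost 1
[col 4] FGKNX: children FKN:{C,G,T}, GX:{A,T} ∩→ {T}; cost 0
[col 4] FGKNRX: children FGKNX:{T}, R:{C} ∪→ {C,T}; cost 1
per-site changes: [3, 4, 3, 3, 4]; total = 17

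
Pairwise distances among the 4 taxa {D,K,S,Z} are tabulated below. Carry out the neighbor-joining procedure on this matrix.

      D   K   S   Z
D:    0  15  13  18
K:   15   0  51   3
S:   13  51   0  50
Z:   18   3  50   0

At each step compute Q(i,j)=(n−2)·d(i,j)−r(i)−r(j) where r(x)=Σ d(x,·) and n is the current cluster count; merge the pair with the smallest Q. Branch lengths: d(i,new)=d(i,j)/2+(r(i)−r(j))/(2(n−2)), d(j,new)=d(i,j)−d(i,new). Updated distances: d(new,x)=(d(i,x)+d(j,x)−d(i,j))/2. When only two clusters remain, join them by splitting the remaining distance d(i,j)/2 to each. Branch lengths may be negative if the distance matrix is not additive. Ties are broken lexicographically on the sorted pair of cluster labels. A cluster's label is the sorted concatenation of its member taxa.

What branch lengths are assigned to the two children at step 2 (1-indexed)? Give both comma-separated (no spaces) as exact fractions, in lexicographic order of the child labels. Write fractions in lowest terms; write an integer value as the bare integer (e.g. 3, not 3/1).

1. join D+S (d=13, Q=-134) ⇒ DS; edges |D|=-21/2, |S|=47/2
  updated: d(DS,K)=53/2, d(DS,Z)=55/2
2. join DS+K (d=53/2, Q=-57) ⇒ DKS; edges |DS|=51/2, |K|=1
  updated: d(DKS,Z)=2
3. join DKS+Z (d=2) ⇒ DKSZ; edges |DKS|=1, |Z|=1
final tree: (((D:-21/2,S:47/2):51/2,K:1):1,Z:1)
total length: 83/2

51/2,1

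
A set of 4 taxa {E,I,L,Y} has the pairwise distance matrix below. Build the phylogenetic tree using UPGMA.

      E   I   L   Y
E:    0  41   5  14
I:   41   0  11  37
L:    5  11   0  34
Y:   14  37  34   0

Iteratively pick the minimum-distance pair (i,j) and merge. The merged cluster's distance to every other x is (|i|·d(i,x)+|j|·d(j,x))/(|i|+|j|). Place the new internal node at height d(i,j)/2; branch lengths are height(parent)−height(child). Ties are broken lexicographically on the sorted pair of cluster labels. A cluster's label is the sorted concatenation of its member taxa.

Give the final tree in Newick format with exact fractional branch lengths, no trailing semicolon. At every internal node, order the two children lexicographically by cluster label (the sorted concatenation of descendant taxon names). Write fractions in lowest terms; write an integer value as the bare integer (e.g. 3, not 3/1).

(((E:5/2,L:5/2):19/2,Y:12):17/6,I:89/6)

1. join E+L (d=5) ⇒ EL; edges |E|=5/2, |L|=5/2
  updated: d(EL,I)=26, d(EL,Y)=24
2. join EL+Y (d=24) ⇒ ELY; edges |EL|=19/2, |Y|=12
  updated: d(ELY,I)=89/3
3. join ELY+I (d=89/3) ⇒ EILY; edges |ELY|=17/6, |I|=89/6
final tree: (((E:5/2,L:5/2):19/2,Y:12):17/6,I:89/6)
total length: 265/6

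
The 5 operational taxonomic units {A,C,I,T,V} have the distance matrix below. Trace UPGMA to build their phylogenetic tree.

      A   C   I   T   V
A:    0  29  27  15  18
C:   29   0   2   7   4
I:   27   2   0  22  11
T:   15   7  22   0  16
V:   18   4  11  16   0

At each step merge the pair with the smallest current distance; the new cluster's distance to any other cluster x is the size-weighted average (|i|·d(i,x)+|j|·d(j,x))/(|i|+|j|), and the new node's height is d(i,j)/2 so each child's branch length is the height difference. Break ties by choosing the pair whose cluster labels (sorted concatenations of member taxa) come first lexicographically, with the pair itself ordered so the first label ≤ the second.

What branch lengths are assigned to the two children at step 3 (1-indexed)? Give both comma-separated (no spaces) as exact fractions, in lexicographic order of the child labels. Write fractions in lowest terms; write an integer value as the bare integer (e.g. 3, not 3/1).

iteration 1: select C,I (d=2); attach at lengths (1, 1); label the merged cluster CI
  updated: d(A,CI)=28, d(CI,T)=29/2, d(CI,V)=15/2
iteration 2: select CI,V (d=15/2); attach at lengths (11/4, 15/4); label the merged cluster CIV
  updated: d(A,CIV)=74/3, d(CIV,T)=15
iteration 3: select A,T (d=15); attach at lengths (15/2, 15/2); label the merged cluster AT
  updated: d(AT,CIV)=119/6
iteration 4: select AT,CIV (d=119/6); attach at lengths (29/12, 37/6); label the merged cluster ACITV
final tree: ((A:15/2,T:15/2):29/12,((C:1,I:1):11/4,V:15/4):37/6)
total length: 385/12

15/2,15/2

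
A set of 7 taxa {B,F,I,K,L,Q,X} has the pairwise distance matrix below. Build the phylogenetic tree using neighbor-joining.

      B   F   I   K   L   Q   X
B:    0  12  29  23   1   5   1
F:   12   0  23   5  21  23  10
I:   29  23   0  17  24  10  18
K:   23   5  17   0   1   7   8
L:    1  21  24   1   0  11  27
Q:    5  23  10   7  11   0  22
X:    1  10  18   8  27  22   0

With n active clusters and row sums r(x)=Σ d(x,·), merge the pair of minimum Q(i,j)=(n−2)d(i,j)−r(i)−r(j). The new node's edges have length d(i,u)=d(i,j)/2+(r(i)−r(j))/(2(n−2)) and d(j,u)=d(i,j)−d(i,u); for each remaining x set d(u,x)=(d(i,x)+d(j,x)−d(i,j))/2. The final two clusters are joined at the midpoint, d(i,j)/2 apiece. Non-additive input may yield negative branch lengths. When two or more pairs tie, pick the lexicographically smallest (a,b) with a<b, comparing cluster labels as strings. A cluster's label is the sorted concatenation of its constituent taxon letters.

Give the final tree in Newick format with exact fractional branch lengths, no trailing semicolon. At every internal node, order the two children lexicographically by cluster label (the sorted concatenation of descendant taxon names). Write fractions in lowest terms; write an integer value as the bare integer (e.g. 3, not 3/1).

iteration 1: select B,X (d=1, Q=-152); attach at lengths (-1, 2); label the merged cluster BX
  updated: d(BX,F)=21/2, d(BX,I)=23, d(BX,K)=15, d(BX,L)=27/2, d(BX,Q)=13
iteration 2: select I,Q (d=10, Q=-121); attach at lengths (73/8, 7/8); label the merged cluster IQ
  updated: d(BX,IQ)=13, d(F,IQ)=18, d(IQ,K)=7, d(IQ,L)=25/2
iteration 3: select BX,F (d=21/2, Q=-75); attach at lengths (29/6, 17/3); label the merged cluster BFX
  updated: d(BFX,IQ)=41/4, d(BFX,K)=19/4, d(BFX,L)=12
iteration 4: select BFX,IQ (d=41/4, Q=-145/4); attach at lengths (71/16, 93/16); label the merged cluster BFIQX
  updated: d(BFIQX,K)=3/4, d(BFIQX,L)=57/8
iteration 5: select BFIQX,K (d=3/4, Q=-71/8); attach at lengths (55/16, -43/16); label the merged cluster BFIKQX
  updated: d(BFIKQX,L)=59/16
iteration 6: select BFIKQX,L (d=59/16); attach at lengths (59/32, 59/32); label the merged cluster BFIKLQX
final tree: (((((B:-1,X:2):29/6,F:17/3):71/16,(I:73/8,Q:7/8):93/16):55/16,K:-43/16):59/32,L:59/32)
total length: 579/16

(((((B:-1,X:2):29/6,F:17/3):71/16,(I:73/8,Q:7/8):93/16):55/16,K:-43/16):59/32,L:59/32)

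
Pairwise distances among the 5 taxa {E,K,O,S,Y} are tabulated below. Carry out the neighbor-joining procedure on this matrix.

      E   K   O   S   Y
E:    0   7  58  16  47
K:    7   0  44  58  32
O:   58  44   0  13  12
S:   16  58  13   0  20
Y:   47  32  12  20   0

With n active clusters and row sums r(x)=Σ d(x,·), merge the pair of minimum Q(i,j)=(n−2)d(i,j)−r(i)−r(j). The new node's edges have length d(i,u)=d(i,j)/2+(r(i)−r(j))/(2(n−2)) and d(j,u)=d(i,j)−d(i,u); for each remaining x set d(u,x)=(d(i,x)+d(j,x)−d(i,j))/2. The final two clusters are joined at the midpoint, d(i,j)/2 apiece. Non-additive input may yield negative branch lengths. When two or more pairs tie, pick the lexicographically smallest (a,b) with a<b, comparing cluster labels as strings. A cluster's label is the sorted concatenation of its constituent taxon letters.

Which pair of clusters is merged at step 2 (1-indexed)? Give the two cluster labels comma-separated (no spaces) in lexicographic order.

EK,S

iteration 1: select E,K (d=7, Q=-248); attach at lengths (4/3, 17/3); label the merged cluster EK
  updated: d(EK,O)=95/2, d(EK,S)=67/2, d(EK,Y)=36
iteration 2: select EK,S (d=67/2, Q=-233/2); attach at lengths (235/8, 33/8); label the merged cluster EKS
  updated: d(EKS,O)=27/2, d(EKS,Y)=45/4
iteration 3: select EKS,O (d=27/2, Q=-147/4); attach at lengths (51/8, 57/8); label the merged cluster EKOS
  updated: d(EKOS,Y)=39/8
iteration 4: select EKOS,Y (d=39/8); attach at lengths (39/16, 39/16); label the merged cluster EKOSY
final tree: ((((E:4/3,K:17/3):235/8,S:33/8):51/8,O:57/8):39/16,Y:39/16)
total length: 471/8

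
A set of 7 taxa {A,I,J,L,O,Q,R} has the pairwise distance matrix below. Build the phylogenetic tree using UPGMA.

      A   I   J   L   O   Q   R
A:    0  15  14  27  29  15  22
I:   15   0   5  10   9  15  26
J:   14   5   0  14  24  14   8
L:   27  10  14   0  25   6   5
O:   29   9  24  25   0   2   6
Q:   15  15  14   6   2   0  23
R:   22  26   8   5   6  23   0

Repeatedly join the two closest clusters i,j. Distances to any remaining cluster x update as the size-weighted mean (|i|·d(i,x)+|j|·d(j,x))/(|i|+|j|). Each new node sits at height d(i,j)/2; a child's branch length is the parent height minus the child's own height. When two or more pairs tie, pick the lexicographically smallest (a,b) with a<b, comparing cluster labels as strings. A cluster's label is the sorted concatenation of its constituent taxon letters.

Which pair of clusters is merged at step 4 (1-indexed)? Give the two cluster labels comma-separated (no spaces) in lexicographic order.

1. join O+Q (d=2) ⇒ OQ; edges |O|=1, |Q|=1
  updated: d(A,OQ)=22, d(I,OQ)=12, d(J,OQ)=19, d(L,OQ)=31/2, d(OQ,R)=29/2
2. join I+J (d=5) ⇒ IJ; edges |I|=5/2, |J|=5/2
  updated: d(A,IJ)=29/2, d(IJ,L)=12, d(IJ,OQ)=31/2, d(IJ,R)=17
3. join L+R (d=5) ⇒ LR; edges |L|=5/2, |R|=5/2
  updated: d(A,LR)=49/2, d(IJ,LR)=29/2, d(LR,OQ)=15
4. join A+IJ (d=29/2) ⇒ AIJ; edges |A|=29/4, |IJ|=19/4
  updated: d(AIJ,LR)=107/6, d(AIJ,OQ)=53/3
5. join LR+OQ (d=15) ⇒ LOQR; edges |LR|=5, |OQ|=13/2
  updated: d(AIJ,LOQR)=71/4
6. join AIJ+LOQR (d=71/4) ⇒ AIJLOQR; edges |AIJ|=13/8, |LOQR|=11/8
final tree: ((A:29/4,(I:5/2,J:5/2):19/4):13/8,((L:5/2,R:5/2):5,(O:1,Q:1):13/2):11/8)
total length: 77/2

A,IJ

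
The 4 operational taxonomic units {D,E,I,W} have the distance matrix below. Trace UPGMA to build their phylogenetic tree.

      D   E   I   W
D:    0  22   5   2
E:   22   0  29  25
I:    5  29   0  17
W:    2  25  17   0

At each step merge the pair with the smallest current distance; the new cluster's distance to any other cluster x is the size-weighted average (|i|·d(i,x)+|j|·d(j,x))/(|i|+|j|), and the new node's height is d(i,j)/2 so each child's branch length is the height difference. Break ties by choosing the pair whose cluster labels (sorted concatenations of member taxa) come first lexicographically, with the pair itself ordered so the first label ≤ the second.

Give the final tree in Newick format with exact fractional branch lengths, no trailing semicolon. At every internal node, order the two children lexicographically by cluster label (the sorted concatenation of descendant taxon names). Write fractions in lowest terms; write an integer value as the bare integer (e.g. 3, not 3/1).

(((D:1,W:1):9/2,I:11/2):43/6,E:38/3)

iteration 1: select D,W (d=2); attach at lengths (1, 1); label the merged cluster DW
  updated: d(DW,E)=47/2, d(DW,I)=11
iteration 2: select DW,I (d=11); attach at lengths (9/2, 11/2); label the merged cluster DIW
  updated: d(DIW,E)=76/3
iteration 3: select DIW,E (d=76/3); attach at lengths (43/6, 38/3); label the merged cluster DEIW
final tree: (((D:1,W:1):9/2,I:11/2):43/6,E:38/3)
total length: 191/6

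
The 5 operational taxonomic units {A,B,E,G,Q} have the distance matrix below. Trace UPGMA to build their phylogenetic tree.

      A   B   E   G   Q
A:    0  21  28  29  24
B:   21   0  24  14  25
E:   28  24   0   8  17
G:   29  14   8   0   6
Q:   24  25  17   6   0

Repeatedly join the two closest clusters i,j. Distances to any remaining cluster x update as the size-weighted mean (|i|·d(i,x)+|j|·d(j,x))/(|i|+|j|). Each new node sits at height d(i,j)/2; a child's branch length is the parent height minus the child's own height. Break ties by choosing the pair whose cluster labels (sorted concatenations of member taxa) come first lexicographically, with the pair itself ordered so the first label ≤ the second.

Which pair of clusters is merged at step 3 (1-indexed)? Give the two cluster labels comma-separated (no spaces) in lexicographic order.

1. join G+Q (d=6) ⇒ GQ; edges |G|=3, |Q|=3
  updated: d(A,GQ)=53/2, d(B,GQ)=39/2, d(E,GQ)=25/2
2. join E+GQ (d=25/2) ⇒ EGQ; edges |E|=25/4, |GQ|=13/4
  updated: d(A,EGQ)=27, d(B,EGQ)=21
3. join A+B (d=21) ⇒ AB; edges |A|=21/2, |B|=21/2
  updated: d(AB,EGQ)=24
4. join AB+EGQ (d=24) ⇒ ABEGQ; edges |AB|=3/2, |EGQ|=23/4
final tree: ((A:21/2,B:21/2):3/2,(E:25/4,(G:3,Q:3):13/4):23/4)
total length: 175/4

A,B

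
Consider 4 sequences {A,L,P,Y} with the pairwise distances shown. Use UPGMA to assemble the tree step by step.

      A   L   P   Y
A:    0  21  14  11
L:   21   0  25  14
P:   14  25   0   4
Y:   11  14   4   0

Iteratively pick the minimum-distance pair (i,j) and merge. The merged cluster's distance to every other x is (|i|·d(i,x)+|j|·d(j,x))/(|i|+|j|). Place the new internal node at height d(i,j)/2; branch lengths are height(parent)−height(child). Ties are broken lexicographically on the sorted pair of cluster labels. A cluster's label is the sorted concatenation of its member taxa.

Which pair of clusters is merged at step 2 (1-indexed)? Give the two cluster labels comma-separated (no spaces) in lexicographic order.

A,PY

step 1: merge (P,Y) at d=4; branch lengths P→2, Y→2; new cluster PY
  updated: d(A,PY)=25/2, d(L,PY)=39/2
step 2: merge (A,PY) at d=25/2; branch lengths A→25/4, PY→17/4; new cluster APY
  updated: d(APY,L)=20
step 3: merge (APY,L) at d=20; branch lengths APY→15/4, L→10; new cluster ALPY
final tree: ((A:25/4,(P:2,Y:2):17/4):15/4,L:10)
total length: 113/4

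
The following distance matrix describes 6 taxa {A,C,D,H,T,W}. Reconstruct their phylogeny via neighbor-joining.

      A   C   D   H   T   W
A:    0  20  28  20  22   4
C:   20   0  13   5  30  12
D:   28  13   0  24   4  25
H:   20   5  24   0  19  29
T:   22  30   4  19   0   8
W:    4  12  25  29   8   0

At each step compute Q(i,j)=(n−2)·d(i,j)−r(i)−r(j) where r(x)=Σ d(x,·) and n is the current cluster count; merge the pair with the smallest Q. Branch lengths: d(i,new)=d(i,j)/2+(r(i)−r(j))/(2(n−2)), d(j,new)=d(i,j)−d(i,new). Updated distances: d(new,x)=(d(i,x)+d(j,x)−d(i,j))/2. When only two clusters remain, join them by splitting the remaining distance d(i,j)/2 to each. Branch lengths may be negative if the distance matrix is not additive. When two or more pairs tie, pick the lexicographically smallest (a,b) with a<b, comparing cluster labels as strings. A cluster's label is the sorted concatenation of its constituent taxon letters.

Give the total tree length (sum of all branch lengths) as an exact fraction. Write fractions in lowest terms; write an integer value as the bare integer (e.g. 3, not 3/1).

1. join D+T (d=4, Q=-161) ⇒ DT; edges |D|=27/8, |T|=5/8
  updated: d(A,DT)=23, d(C,DT)=39/2, d(DT,H)=39/2, d(DT,W)=29/2
2. join C+H (d=5, Q=-115) ⇒ CH; edges |C|=-1/3, |H|=16/3
  updated: d(A,CH)=35/2, d(CH,DT)=17, d(CH,W)=18
3. join A+W (d=4, Q=-73) ⇒ AW; edges |A|=4, |W|=0
  updated: d(AW,CH)=63/4, d(AW,DT)=67/4
4. join AW+CH (d=63/4, Q=-99/2) ⇒ ACHW; edges |AW|=31/4, |CH|=8
  updated: d(ACHW,DT)=9
5. join ACHW+DT (d=9) ⇒ ACDHTW; edges |ACHW|=9/2, |DT|=9/2
final tree: (((A:4,W:0):31/4,(C:-1/3,H:16/3):8):9/2,(D:27/8,T:5/8):9/2)
total length: 151/4

151/4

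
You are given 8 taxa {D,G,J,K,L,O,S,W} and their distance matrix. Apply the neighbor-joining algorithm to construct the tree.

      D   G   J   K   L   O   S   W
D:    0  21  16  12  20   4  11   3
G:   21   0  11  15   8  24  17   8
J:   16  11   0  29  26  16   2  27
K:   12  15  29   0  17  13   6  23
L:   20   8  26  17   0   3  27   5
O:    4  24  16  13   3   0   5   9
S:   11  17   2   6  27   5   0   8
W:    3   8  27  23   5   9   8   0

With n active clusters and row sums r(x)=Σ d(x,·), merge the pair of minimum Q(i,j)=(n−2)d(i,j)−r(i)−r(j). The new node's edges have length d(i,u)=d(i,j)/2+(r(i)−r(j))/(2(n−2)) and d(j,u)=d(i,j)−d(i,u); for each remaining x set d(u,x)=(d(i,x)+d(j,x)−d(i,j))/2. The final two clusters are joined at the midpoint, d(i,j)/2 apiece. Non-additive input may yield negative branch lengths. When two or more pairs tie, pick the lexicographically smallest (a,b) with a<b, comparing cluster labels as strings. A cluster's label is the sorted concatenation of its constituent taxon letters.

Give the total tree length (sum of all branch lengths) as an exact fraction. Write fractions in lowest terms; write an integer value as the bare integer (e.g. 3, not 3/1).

iteration 1: select J,S (d=2, Q=-191); attach at lengths (21/4, -13/4); label the merged cluster JS
  updated: d(D,JS)=25/2, d(G,JS)=13, d(JS,K)=33/2, d(JS,L)=51/2, d(JS,O)=19/2, d(JS,W)=33/2
iteration 2: select G,L (d=8, Q=-255/2); attach at lengths (101/20, 59/20); label the merged cluster GL
  updated: d(D,GL)=33/2, d(GL,JS)=61/4, d(GL,K)=12, d(GL,O)=19/2, d(GL,W)=5/2
iteration 3: select GL,W (d=5/2, Q=-399/4); attach at lengths (47/32, 33/32); label the merged cluster GLW
  updated: d(D,GLW)=17/2, d(GLW,JS)=117/8, d(GLW,K)=65/4, d(GLW,O)=8
iteration 4: select JS,K (d=33/2, Q=-491/8); attach at lengths (359/48, 433/48); label the merged cluster JKS
  updated: d(D,JKS)=4, d(GLW,JKS)=115/16, d(JKS,O)=3
iteration 5: select D,O (d=4, Q=-47/2); attach at lengths (19/8, 13/8); label the merged cluster DO
  updated: d(DO,GLW)=25/4, d(DO,JKS)=3/2
iteration 6: select DO,GLW (d=25/4, Q=-239/16); attach at lengths (9/32, 191/32); label the merged cluster DGLOW
  updated: d(DGLOW,JKS)=39/32
iteration 7: select DGLOW,JKS (d=39/32); attach at lengths (39/64, 39/64); label the merged cluster DGJKLOSW
final tree: (((D:19/8,O:13/8):9/32,((G:101/20,L:59/20):47/32,W:33/32):191/32):39/64,((J:21/4,S:-13/4):359/48,K:433/48):39/64)
total length: 1295/32

1295/32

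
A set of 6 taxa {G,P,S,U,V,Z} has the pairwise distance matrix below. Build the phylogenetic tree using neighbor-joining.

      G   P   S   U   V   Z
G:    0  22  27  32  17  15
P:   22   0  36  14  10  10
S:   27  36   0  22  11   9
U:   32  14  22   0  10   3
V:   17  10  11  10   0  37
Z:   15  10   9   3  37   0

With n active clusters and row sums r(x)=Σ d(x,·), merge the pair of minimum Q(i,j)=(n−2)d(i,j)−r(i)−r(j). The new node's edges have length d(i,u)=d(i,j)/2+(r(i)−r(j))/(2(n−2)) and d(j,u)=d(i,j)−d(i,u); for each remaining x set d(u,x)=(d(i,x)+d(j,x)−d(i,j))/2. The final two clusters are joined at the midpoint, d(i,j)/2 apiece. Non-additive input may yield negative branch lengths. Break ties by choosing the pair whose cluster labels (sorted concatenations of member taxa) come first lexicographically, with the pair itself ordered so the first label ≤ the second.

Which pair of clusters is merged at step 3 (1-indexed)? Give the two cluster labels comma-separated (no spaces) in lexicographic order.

GSV,P

iteration 1: select S,V (d=11, Q=-146); attach at lengths (8, 3); label the merged cluster SV
  updated: d(G,SV)=33/2, d(P,SV)=35/2, d(SV,U)=21/2, d(SV,Z)=35/2
iteration 2: select G,SV (d=33/2, Q=-98); attach at lengths (73/6, 13/3); label the merged cluster GSV
  updated: d(GSV,P)=23/2, d(GSV,U)=13, d(GSV,Z)=8
iteration 3: select GSV,P (d=23/2, Q=-45); attach at lengths (5, 13/2); label the merged cluster GPSV
  updated: d(GPSV,U)=31/4, d(GPSV,Z)=13/4
iteration 4: select GPSV,U (d=31/4, Q=-14); attach at lengths (4, 15/4); label the merged cluster GPSUV
  updated: d(GPSUV,Z)=-3/4
iteration 5: select GPSUV,Z (d=-3/4); attach at lengths (-3/8, -3/8); label the merged cluster GPSUVZ
final tree: ((((G:73/6,(S:8,V:3):13/3):5,P:13/2):4,U:15/4):-3/8,Z:-3/8)
total length: 46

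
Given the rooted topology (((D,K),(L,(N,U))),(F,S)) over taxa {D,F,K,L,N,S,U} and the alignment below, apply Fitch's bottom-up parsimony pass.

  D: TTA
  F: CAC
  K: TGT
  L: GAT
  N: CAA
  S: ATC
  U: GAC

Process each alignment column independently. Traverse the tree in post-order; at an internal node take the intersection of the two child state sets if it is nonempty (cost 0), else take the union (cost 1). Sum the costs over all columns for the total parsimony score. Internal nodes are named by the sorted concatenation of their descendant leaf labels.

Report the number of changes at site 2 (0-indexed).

site 0, node DK: D={T} ∩ K={T} → {T} (+0)
site 0, node NU: N={C} ∪ U={G} → {C,G} (+1)
site 0, node LNU: L={G} ∩ NU={C,G} → {G} (+0)
site 0, node DKLNU: DK={T} ∪ LNU={G} → {G,T} (+1)
site 0, node FS: F={C} ∪ S={A} → {A,C} (+1)
site 0, node DFKLNSU: DKLNU={G,T} ∪ FS={A,C} → {A,C,G,T} (+1)
site 1, node DK: D={T} ∪ K={G} → {G,T} (+1)
site 1, node NU: N={A} ∩ U={A} → {A} (+0)
site 1, node LNU: L={A} ∩ NU={A} → {A} (+0)
site 1, node DKLNU: DK={G,T} ∪ LNU={A} → {A,G,T} (+1)
site 1, node FS: F={A} ∪ S={T} → {A,T} (+1)
site 1, node DFKLNSU: DKLNU={A,G,T} ∩ FS={A,T} → {A,T} (+0)
site 2, node DK: D={A} ∪ K={T} → {A,T} (+1)
site 2, node NU: N={A} ∪ U={C} → {A,C} (+1)
site 2, node LNU: L={T} ∪ NU={A,C} → {A,C,T} (+1)
site 2, node DKLNU: DK={A,T} ∩ LNU={A,C,T} → {A,T} (+0)
site 2, node FS: F={C} ∩ S={C} → {C} (+0)
site 2, node DFKLNSU: DKLNU={A,T} ∪ FS={C} → {A,C,T} (+1)
per-site changes: [4, 3, 4]; total = 11

4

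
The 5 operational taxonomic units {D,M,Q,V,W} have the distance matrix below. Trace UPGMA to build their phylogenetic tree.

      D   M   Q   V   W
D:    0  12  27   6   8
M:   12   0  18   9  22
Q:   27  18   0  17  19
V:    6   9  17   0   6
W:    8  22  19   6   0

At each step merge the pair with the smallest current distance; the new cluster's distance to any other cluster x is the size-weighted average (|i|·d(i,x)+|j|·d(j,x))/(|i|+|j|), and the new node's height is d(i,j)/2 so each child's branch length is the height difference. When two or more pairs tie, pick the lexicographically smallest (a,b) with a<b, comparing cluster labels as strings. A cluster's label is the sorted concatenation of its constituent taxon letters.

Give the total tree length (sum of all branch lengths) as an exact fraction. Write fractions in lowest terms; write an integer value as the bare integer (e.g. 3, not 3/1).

iteration 1: select D,V (d=6); attach at lengths (3, 3); label the merged cluster DV
  updated: d(DV,M)=21/2, d(DV,Q)=22, d(DV,W)=7
iteration 2: select DV,W (d=7); attach at lengths (1/2, 7/2); label the merged cluster DVW
  updated: d(DVW,M)=43/3, d(DVW,Q)=21
iteration 3: select DVW,M (d=43/3); attach at lengths (11/3, 43/6); label the merged cluster DMVW
  updated: d(DMVW,Q)=81/4
iteration 4: select DMVW,Q (d=81/4); attach at lengths (71/24, 81/8); label the merged cluster DMQVW
final tree: ((((D:3,V:3):1/2,W:7/2):11/3,M:43/6):71/24,Q:81/8)
total length: 407/12

407/12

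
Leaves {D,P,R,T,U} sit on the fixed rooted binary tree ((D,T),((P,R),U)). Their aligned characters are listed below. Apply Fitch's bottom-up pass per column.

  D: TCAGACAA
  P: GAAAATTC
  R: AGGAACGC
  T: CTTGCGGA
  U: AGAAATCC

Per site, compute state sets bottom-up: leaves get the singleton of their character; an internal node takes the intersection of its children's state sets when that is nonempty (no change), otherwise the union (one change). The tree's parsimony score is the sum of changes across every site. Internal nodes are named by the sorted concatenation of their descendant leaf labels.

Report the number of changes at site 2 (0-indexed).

site 0, node DT: D={T} ∪ T={C} → {C,T} (+1)
site 0, node PR: P={G} ∪ R={A} → {A,G} (+1)
site 0, node PRU: PR={A,G} ∩ U={A} → {A} (+0)
site 0, node DPRTU: DT={C,T} ∪ PRU={A} → {A,C,T} (+1)
site 1, node DT: D={C} ∪ T={T} → {C,T} (+1)
site 1, node PR: P={A} ∪ R={G} → {A,G} (+1)
site 1, node PRU: PR={A,G} ∩ U={G} → {G} (+0)
site 1, node DPRTU: DT={C,T} ∪ PRU={G} → {C,G,T} (+1)
site 2, node DT: D={A} ∪ T={T} → {A,T} (+1)
site 2, node PR: P={A} ∪ R={G} → {A,G} (+1)
site 2, node PRU: PR={A,G} ∩ U={A} → {A} (+0)
site 2, node DPRTU: DT={A,T} ∩ PRU={A} → {A} (+0)
site 3, node DT: D={G} ∩ T={G} → {G} (+0)
site 3, node PR: P={A} ∩ R={A} → {A} (+0)
site 3, node PRU: PR={A} ∩ U={A} → {A} (+0)
site 3, node DPRTU: DT={G} ∪ PRU={A} → {A,G} (+1)
site 4, node DT: D={A} ∪ T={C} → {A,C} (+1)
site 4, node PR: P={A} ∩ R={A} → {A} (+0)
site 4, node PRU: PR={A} ∩ U={A} → {A} (+0)
site 4, node DPRTU: DT={A,C} ∩ PRU={A} → {A} (+0)
site 5, node DT: D={C} ∪ T={G} → {C,G} (+1)
site 5, node PR: P={T} ∪ R={C} → {C,T} (+1)
site 5, node PRU: PR={C,T} ∩ U={T} → {T} (+0)
site 5, node DPRTU: DT={C,G} ∪ PRU={T} → {C,G,T} (+1)
site 6, node DT: D={A} ∪ T={G} → {A,G} (+1)
site 6, node PR: P={T} ∪ R={G} → {G,T} (+1)
site 6, node PRU: PR={G,T} ∪ U={C} → {C,G,T} (+1)
site 6, node DPRTU: DT={A,G} ∩ PRU={C,G,T} → {G} (+0)
site 7, node DT: D={A} ∩ T={A} → {A} (+0)
site 7, node PR: P={C} ∩ R={C} → {C} (+0)
site 7, node PRU: PR={C} ∩ U={C} → {C} (+0)
site 7, node DPRTU: DT={A} ∪ PRU={C} → {A,C} (+1)
per-site changes: [3, 3, 2, 1, 1, 3, 3, 1]; total = 17

2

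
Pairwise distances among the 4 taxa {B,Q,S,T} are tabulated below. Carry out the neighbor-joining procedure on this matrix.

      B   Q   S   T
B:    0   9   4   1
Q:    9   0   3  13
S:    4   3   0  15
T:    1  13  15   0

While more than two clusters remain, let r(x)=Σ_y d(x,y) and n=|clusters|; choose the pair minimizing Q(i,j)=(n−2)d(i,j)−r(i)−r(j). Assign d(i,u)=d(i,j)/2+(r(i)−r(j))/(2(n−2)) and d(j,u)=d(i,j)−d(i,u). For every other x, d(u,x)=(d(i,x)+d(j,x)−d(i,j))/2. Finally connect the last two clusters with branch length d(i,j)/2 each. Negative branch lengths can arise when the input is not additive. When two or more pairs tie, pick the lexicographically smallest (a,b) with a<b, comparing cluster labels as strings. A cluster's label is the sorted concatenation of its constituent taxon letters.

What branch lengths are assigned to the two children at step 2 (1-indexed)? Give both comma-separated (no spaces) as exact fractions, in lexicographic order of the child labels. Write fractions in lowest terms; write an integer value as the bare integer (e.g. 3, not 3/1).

33/4,9/4

step 1: merge (B,T) at d=1, Q=-41; branch lengths B→-13/4, T→17/4; new cluster BT
  updated: d(BT,Q)=21/2, d(BT,S)=9
step 2: merge (BT,Q) at d=21/2, Q=-45/2; branch lengths BT→33/4, Q→9/4; new cluster BQT
  updated: d(BQT,S)=3/4
step 3: merge (BQT,S) at d=3/4; branch lengths BQT→3/8, S→3/8; new cluster BQST
final tree: (((B:-13/4,T:17/4):33/4,Q:9/4):3/8,S:3/8)
total length: 49/4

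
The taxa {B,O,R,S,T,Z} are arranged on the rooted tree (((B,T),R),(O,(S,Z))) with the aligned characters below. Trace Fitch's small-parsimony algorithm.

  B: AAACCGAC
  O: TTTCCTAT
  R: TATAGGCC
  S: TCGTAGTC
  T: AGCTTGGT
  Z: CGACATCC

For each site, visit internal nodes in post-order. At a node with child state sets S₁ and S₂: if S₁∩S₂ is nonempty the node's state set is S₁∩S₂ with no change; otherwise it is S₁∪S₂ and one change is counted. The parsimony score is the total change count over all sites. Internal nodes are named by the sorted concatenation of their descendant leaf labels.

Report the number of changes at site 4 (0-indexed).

site 0, node BT: B={A} ∩ T={A} → {A} (+0)
site 0, node BRT: BT={A} ∪ R={T} → {A,T} (+1)
site 0, node SZ: S={T} ∪ Z={C} → {C,T} (+1)
site 0, node OSZ: O={T} ∩ SZ={C,T} → {T} (+0)
site 0, node BORSTZ: BRT={A,T} ∩ OSZ={T} → {T} (+0)
site 1, node BT: B={A} ∪ T={G} → {A,G} (+1)
site 1, node BRT: BT={A,G} ∩ R={A} → {A} (+0)
site 1, node SZ: S={C} ∪ Z={G} → {C,G} (+1)
site 1, node OSZ: O={T} ∪ SZ={C,G} → {C,G,T} (+1)
site 1, node BORSTZ: BRT={A} ∪ OSZ={C,G,T} → {A,C,G,T} (+1)
site 2, node BT: B={A} ∪ T={C} → {A,C} (+1)
site 2, node BRT: BT={A,C} ∪ R={T} → {A,C,T} (+1)
site 2, node SZ: S={G} ∪ Z={A} → {A,G} (+1)
site 2, node OSZ: O={T} ∪ SZ={A,G} → {A,G,T} (+1)
site 2, node BORSTZ: BRT={A,C,T} ∩ OSZ={A,G,T} → {A,T} (+0)
site 3, node BT: B={C} ∪ T={T} → {C,T} (+1)
site 3, node BRT: BT={C,T} ∪ R={A} → {A,C,T} (+1)
site 3, node SZ: S={T} ∪ Z={C} → {C,T} (+1)
site 3, node OSZ: O={C} ∩ SZ={C,T} → {C} (+0)
site 3, node BORSTZ: BRT={A,C,T} ∩ OSZ={C} → {C} (+0)
site 4, node BT: B={C} ∪ T={T} → {C,T} (+1)
site 4, node BRT: BT={C,T} ∪ R={G} → {C,G,T} (+1)
site 4, node SZ: S={A} ∩ Z={A} → {A} (+0)
site 4, node OSZ: O={C} ∪ SZ={A} → {A,C} (+1)
site 4, node BORSTZ: BRT={C,G,T} ∩ OSZ={A,C} → {C} (+0)
site 5, node BT: B={G} ∩ T={G} → {G} (+0)
site 5, node BRT: BT={G} ∩ R={G} → {G} (+0)
site 5, node SZ: S={G} ∪ Z={T} → {G,T} (+1)
site 5, node OSZ: O={T} ∩ SZ={G,T} → {T} (+0)
site 5, node BORSTZ: BRT={G} ∪ OSZ={T} → {G,T} (+1)
site 6, node BT: B={A} ∪ T={G} → {A,G} (+1)
site 6, node BRT: BT={A,G} ∪ R={C} → {A,C,G} (+1)
site 6, node SZ: S={T} ∪ Z={C} → {C,T} (+1)
site 6, node OSZ: O={A} ∪ SZ={C,T} → {A,C,T} (+1)
site 6, node BORSTZ: BRT={A,C,G} ∩ OSZ={A,C,T} → {A,C} (+0)
site 7, node BT: B={C} ∪ T={T} → {C,T} (+1)
site 7, node BRT: BT={C,T} ∩ R={C} → {C} (+0)
site 7, node SZ: S={C} ∩ Z={C} → {C} (+0)
site 7, node OSZ: O={T} ∪ SZ={C} → {C,T} (+1)
site 7, node BORSTZ: BRT={C} ∩ OSZ={C,T} → {C} (+0)
per-site changes: [2, 4, 4, 3, 3, 2, 4, 2]; total = 24

3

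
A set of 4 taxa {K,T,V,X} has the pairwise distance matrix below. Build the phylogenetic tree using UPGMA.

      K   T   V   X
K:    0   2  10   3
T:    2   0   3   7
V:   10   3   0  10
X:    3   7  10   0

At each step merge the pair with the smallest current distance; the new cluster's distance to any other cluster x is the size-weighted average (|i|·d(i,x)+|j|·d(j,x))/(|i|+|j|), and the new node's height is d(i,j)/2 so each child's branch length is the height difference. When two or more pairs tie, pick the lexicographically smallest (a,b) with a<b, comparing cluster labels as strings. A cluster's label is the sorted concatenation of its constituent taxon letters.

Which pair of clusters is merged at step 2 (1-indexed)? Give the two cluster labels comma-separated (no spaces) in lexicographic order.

iteration 1: select K,T (d=2); attach at lengths (1, 1); label the merged cluster KT
  updated: d(KT,V)=13/2, d(KT,X)=5
iteration 2: select KT,X (d=5); attach at lengths (3/2, 5/2); label the merged cluster KTX
  updated: d(KTX,V)=23/3
iteration 3: select KTX,V (d=23/3); attach at lengths (4/3, 23/6); label the merged cluster KTVX
final tree: (((K:1,T:1):3/2,X:5/2):4/3,V:23/6)
total length: 67/6

KT,X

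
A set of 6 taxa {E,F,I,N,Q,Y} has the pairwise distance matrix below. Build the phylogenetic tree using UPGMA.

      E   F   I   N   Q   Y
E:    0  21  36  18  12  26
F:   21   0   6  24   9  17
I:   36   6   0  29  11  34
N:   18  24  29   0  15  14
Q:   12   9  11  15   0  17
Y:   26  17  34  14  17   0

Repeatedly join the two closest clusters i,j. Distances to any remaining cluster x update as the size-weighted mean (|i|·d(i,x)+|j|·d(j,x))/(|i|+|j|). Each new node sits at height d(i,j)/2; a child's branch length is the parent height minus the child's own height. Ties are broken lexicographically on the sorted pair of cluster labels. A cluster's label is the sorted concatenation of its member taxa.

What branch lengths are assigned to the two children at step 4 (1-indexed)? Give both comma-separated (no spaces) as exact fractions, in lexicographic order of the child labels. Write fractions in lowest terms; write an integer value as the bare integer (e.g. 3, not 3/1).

11,4

iteration 1: select F,I (d=6); attach at lengths (3, 3); label the merged cluster FI
  updated: d(E,FI)=57/2, d(FI,N)=53/2, d(FI,Q)=10, d(FI,Y)=51/2
iteration 2: select FI,Q (d=10); attach at lengths (2, 5); label the merged cluster FIQ
  updated: d(E,FIQ)=23, d(FIQ,N)=68/3, d(FIQ,Y)=68/3
iteration 3: select N,Y (d=14); attach at lengths (7, 7); label the merged cluster NY
  updated: d(E,NY)=22, d(FIQ,NY)=68/3
iteration 4: select E,NY (d=22); attach at lengths (11, 4); label the merged cluster ENY
  updated: d(ENY,FIQ)=205/9
iteration 5: select ENY,FIQ (d=205/9); attach at lengths (7/18, 115/18); label the merged cluster EFINQY
final tree: ((E:11,(N:7,Y:7):4):7/18,((F:3,I:3):2,Q:5):115/18)
total length: 439/9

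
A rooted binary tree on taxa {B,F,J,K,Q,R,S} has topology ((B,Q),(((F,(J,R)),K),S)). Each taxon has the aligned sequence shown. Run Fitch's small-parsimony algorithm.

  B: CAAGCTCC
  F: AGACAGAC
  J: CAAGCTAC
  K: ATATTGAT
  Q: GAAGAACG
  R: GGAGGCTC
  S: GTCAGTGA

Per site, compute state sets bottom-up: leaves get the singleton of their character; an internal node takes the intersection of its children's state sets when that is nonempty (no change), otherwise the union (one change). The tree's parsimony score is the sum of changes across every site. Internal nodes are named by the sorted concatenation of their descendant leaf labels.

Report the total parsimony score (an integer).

site 0, node BQ: B={C} ∪ Q={G} → {C,G} (+1)
site 0, node JR: J={C} ∪ R={G} → {C,G} (+1)
site 0, node FJR: F={A} ∪ JR={C,G} → {A,C,G} (+1)
site 0, node FJKR: FJR={A,C,G} ∩ K={A} → {A} (+0)
site 0, node FJKRS: FJKR={A} ∪ S={G} → {A,G} (+1)
site 0, node BFJKQRS: BQ={C,G} ∩ FJKRS={A,G} → {G} (+0)
site 1, node BQ: B={A} ∩ Q={A} → {A} (+0)
site 1, node JR: J={A} ∪ R={G} → {A,G} (+1)
site 1, node FJR: F={G} ∩ JR={A,G} → {G} (+0)
site 1, node FJKR: FJR={G} ∪ K={T} → {G,T} (+1)
site 1, node FJKRS: FJKR={G,T} ∩ S={T} → {T} (+0)
site 1, node BFJKQRS: BQ={A} ∪ FJKRS={T} → {A,T} (+1)
site 2, node BQ: B={A} ∩ Q={A} → {A} (+0)
site 2, node JR: J={A} ∩ R={A} → {A} (+0)
site 2, node FJR: F={A} ∩ JR={A} → {A} (+0)
site 2, node FJKR: FJR={A} ∩ K={A} → {A} (+0)
site 2, node FJKRS: FJKR={A} ∪ S={C} → {A,C} (+1)
site 2, node BFJKQRS: BQ={A} ∩ FJKRS={A,C} → {A} (+0)
site 3, node BQ: B={G} ∩ Q={G} → {G} (+0)
site 3, node JR: J={G} ∩ R={G} → {G} (+0)
site 3, node FJR: F={C} ∪ JR={G} → {C,G} (+1)
site 3, node FJKR: FJR={C,G} ∪ K={T} → {C,G,T} (+1)
site 3, node FJKRS: FJKR={C,G,T} ∪ S={A} → {A,C,G,T} (+1)
site 3, node BFJKQRS: BQ={G} ∩ FJKRS={A,C,G,T} → {G} (+0)
site 4, node BQ: B={C} ∪ Q={A} → {A,C} (+1)
site 4, node JR: J={C} ∪ R={G} → {C,G} (+1)
site 4, node FJR: F={A} ∪ JR={C,G} → {A,C,G} (+1)
site 4, node FJKR: FJR={A,C,G} ∪ K={T} → {A,C,G,T} (+1)
site 4, node FJKRS: FJKR={A,C,G,T} ∩ S={G} → {G} (+0)
site 4, node BFJKQRS: BQ={A,C} ∪ FJKRS={G} → {A,C,G} (+1)
site 5, node BQ: B={T} ∪ Q={A} → {A,T} (+1)
site 5, node JR: J={T} ∪ R={C} → {C,T} (+1)
site 5, node FJR: F={G} ∪ JR={C,T} → {C,G,T} (+1)
site 5, node FJKR: FJR={C,G,T} ∩ K={G} → {G} (+0)
site 5, node FJKRS: FJKR={G} ∪ S={T} → {G,T} (+1)
site 5, node BFJKQRS: BQ={A,T} ∩ FJKRS={G,T} → {T} (+0)
site 6, node BQ: B={C} ∩ Q={C} → {C} (+0)
site 6, node JR: J={A} ∪ R={T} → {A,T} (+1)
site 6, node FJR: F={A} ∩ JR={A,T} → {A} (+0)
site 6, node FJKR: FJR={A} ∩ K={A} → {A} (+0)
site 6, node FJKRS: FJKR={A} ∪ S={G} → {A,G} (+1)
site 6, node BFJKQRS: BQ={C} ∪ FJKRS={A,G} → {A,C,G} (+1)
site 7, node BQ: B={C} ∪ Q={G} → {C,G} (+1)
site 7, node JR: J={C} ∩ R={C} → {C} (+0)
site 7, node FJR: F={C} ∩ JR={C} → {C} (+0)
site 7, node FJKR: FJR={C} ∪ K={T} → {C,T} (+1)
site 7, node FJKRS: FJKR={C,T} ∪ S={A} → {A,C,T} (+1)
site 7, node BFJKQRS: BQ={C,G} ∩ FJKRS={A,C,T} → {C} (+0)
per-site changes: [4, 3, 1, 3, 5, 4, 3, 3]; total = 26

26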